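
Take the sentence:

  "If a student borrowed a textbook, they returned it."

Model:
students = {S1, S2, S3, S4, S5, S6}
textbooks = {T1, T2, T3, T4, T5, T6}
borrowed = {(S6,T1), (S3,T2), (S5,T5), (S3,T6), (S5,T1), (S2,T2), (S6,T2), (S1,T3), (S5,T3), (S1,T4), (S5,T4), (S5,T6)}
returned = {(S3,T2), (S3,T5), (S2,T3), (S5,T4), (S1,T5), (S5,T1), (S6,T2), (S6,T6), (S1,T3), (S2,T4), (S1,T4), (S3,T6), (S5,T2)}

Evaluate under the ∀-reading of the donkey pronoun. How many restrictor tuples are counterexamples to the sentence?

5

"it" takes "a textbook" as antecedent — a donkey pronoun bound across the clause boundary.
Strong reading: for every (s,t) with borrowed(s,t), returned(s,t).
Restrictor pairs: (S1,T3) ✓  (S1,T4) ✓  (S2,T2) ✗  (S3,T2) ✓  (S3,T6) ✓  (S5,T1) ✓  (S5,T3) ✗  (S5,T4) ✓  (S5,T5) ✗  (S5,T6) ✗  (S6,T1) ✗  (S6,T2) ✓
Counterexamples (restrictor pairs failing the scope): 5.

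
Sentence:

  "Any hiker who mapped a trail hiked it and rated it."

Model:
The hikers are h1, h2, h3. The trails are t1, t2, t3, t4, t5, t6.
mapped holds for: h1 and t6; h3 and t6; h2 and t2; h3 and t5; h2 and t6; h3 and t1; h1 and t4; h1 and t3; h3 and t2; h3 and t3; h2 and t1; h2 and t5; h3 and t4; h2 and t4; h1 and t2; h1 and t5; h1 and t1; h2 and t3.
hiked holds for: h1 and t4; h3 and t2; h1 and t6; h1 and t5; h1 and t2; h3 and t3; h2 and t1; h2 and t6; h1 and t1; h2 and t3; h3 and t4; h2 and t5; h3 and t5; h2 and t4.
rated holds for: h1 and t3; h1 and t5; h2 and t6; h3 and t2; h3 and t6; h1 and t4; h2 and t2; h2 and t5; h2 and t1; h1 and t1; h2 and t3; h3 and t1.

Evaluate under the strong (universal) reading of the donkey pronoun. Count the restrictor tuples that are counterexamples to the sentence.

10

"it" takes "a trail" as antecedent — a donkey pronoun bound across the clause boundary.
Strong reading: for every (h,t) with mapped(h,t), hiked(h,t) ∧ rated(h,t).
Restrictor pairs: (h1,t1) ✓  (h1,t2) ✗  (h1,t3) ✗  (h1,t4) ✓  (h1,t5) ✓  (h1,t6) ✗  (h2,t1) ✓  (h2,t2) ✗  (h2,t3) ✓  (h2,t4) ✗  (h2,t5) ✓  (h2,t6) ✓  (h3,t1) ✗  (h3,t2) ✓  (h3,t3) ✗  (h3,t4) ✗  (h3,t5) ✗  (h3,t6) ✗
Counterexamples (restrictor pairs failing the scope): 10.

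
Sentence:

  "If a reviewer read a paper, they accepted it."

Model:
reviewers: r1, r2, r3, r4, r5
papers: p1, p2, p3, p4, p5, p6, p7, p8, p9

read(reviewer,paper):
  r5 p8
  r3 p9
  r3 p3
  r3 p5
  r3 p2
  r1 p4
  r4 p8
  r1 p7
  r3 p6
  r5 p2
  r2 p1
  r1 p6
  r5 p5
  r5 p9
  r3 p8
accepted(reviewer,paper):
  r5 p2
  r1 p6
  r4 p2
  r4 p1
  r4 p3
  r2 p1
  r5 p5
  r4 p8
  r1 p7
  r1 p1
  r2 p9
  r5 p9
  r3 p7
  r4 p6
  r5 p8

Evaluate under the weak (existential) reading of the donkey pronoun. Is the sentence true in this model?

False

"it" takes "a paper" as antecedent — a donkey pronoun bound across the clause boundary.
Weak reading: every reviewer r with some read-paper has at least one read-paper p such that accepted(r,p).
Per reviewer: r1:✓  r2:✓  r3:✗  r4:✓  r5:✓
r3 has no witness among its read-papers.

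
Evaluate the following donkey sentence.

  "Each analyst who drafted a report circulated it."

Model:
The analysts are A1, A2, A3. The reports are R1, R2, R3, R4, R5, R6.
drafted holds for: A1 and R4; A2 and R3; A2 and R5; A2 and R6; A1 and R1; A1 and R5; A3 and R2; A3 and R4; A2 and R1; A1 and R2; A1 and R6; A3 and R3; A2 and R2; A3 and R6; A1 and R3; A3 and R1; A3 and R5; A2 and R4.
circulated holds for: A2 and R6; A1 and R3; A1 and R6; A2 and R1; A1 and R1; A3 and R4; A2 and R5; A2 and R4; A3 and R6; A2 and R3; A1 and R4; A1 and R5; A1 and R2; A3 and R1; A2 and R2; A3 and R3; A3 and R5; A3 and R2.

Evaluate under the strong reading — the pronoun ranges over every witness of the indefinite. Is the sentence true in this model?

True

"it" takes "a report" as antecedent — a donkey pronoun bound across the clause boundary.
Strong reading: for every (a,r) with drafted(a,r), circulated(a,r).
Restrictor pairs: (A1,R1) ✓  (A1,R2) ✓  (A1,R3) ✓  (A1,R4) ✓  (A1,R5) ✓  (A1,R6) ✓  (A2,R1) ✓  (A2,R2) ✓  (A2,R3) ✓  (A2,R4) ✓  (A2,R5) ✓  (A2,R6) ✓  (A3,R1) ✓  (A3,R2) ✓  (A3,R3) ✓  (A3,R4) ✓  (A3,R5) ✓  (A3,R6) ✓
Every restrictor pair satisfies the scope.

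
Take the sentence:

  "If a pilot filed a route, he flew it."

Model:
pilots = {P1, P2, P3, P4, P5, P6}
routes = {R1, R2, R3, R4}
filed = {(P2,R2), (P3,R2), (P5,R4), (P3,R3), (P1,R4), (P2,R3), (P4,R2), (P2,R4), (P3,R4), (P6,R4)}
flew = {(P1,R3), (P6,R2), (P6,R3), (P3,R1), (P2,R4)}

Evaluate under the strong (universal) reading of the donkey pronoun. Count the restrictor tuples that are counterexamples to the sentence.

"it" takes "a route" as antecedent — a donkey pronoun bound across the clause boundary.
Strong reading: for every (p,r) with filed(p,r), flew(p,r).
Restrictor pairs: (P1,R4) ✗  (P2,R2) ✗  (P2,R3) ✗  (P2,R4) ✓  (P3,R2) ✗  (P3,R3) ✗  (P3,R4) ✗  (P4,R2) ✗  (P5,R4) ✗  (P6,R4) ✗
Counterexamples (restrictor pairs failing the scope): 9.

9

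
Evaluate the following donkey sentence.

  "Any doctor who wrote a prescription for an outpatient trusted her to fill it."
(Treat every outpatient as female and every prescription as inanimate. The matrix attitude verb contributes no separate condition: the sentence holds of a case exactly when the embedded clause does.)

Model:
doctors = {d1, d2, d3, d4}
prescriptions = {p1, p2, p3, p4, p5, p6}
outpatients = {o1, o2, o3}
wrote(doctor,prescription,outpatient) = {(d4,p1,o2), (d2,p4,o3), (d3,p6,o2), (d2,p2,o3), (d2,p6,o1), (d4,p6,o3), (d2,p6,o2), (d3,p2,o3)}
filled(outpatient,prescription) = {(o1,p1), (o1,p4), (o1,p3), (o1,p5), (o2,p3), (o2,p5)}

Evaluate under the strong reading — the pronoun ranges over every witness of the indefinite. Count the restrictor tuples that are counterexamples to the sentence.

"her" takes "an outpatient" as antecedent and "it" takes "a prescription"; both are donkey pronouns co-varying with the restrictor.
Strong reading: for every (d,p,o) with wrote(d,p,o), filled(o,p).
Restrictor triples: (d2,p2,o3)→filled(o3,p2) ✗  (d2,p4,o3)→filled(o3,p4) ✗  (d2,p6,o1)→filled(o1,p6) ✗  (d2,p6,o2)→filled(o2,p6) ✗  (d3,p2,o3)→filled(o3,p2) ✗  (d3,p6,o2)→filled(o2,p6) ✗  (d4,p1,o2)→filled(o2,p1) ✗  (d4,p6,o3)→filled(o3,p6) ✗
Counterexamples (restrictor triples failing the scope): 8.

8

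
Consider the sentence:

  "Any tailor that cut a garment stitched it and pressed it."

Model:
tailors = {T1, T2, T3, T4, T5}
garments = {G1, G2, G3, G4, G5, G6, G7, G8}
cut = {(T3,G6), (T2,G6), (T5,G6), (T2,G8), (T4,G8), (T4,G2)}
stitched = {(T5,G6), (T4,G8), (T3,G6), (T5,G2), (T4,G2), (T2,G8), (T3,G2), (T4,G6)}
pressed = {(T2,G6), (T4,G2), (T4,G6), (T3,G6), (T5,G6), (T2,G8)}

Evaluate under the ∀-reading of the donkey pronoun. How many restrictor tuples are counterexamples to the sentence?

2

"it" takes "a garment" as antecedent — a donkey pronoun bound across the clause boundary.
Strong reading: for every (t,g) with cut(t,g), stitched(t,g) ∧ pressed(t,g).
Restrictor pairs: (T2,G6) ✗  (T2,G8) ✓  (T3,G6) ✓  (T4,G2) ✓  (T4,G8) ✗  (T5,G6) ✓
Counterexamples (restrictor pairs failing the scope): 2.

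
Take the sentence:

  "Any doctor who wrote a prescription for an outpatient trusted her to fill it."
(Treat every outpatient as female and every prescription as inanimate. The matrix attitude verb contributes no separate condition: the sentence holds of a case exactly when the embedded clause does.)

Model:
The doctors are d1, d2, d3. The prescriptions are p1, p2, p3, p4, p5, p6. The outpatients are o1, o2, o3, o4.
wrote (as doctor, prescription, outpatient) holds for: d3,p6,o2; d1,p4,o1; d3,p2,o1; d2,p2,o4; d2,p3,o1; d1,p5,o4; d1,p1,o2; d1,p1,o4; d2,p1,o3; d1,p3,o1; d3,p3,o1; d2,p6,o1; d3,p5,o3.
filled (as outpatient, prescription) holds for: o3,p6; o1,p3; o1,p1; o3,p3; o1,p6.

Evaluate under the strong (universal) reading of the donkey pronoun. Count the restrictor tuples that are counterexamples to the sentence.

9

"her" takes "an outpatient" as antecedent and "it" takes "a prescription"; both are donkey pronouns co-varying with the restrictor.
Strong reading: for every (d,p,o) with wrote(d,p,o), filled(o,p).
Restrictor triples: (d1,p1,o2)→filled(o2,p1) ✗  (d1,p1,o4)→filled(o4,p1) ✗  (d1,p3,o1)→filled(o1,p3) ✓  (d1,p4,o1)→filled(o1,p4) ✗  (d1,p5,o4)→filled(o4,p5) ✗  (d2,p1,o3)→filled(o3,p1) ✗  (d2,p2,o4)→filled(o4,p2) ✗  (d2,p3,o1)→filled(o1,p3) ✓  (d2,p6,o1)→filled(o1,p6) ✓  (d3,p2,o1)→filled(o1,p2) ✗  (d3,p3,o1)→filled(o1,p3) ✓  (d3,p5,o3)→filled(o3,p5) ✗  (d3,p6,o2)→filled(o2,p6) ✗
Counterexamples (restrictor triples failing the scope): 9.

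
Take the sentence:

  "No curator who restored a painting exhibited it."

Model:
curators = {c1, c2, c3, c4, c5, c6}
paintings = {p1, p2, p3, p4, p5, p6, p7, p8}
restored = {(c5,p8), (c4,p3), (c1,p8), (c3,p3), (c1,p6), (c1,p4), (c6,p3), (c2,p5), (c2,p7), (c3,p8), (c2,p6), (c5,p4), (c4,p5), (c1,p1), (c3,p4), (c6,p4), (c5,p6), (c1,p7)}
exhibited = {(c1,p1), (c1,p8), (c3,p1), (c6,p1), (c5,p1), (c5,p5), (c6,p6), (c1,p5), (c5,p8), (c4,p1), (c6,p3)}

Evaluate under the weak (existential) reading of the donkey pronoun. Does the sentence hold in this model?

False

"it" takes "a painting" as antecedent — a donkey pronoun bound across the clause boundary.
Truth condition: for no (c,p) with restored(c,p) does exhibited(c,p) hold.
Restrictor pairs — does the scope hold? (c1,p1):holds  (c1,p4):fails  (c1,p6):fails  (c1,p7):fails  (c1,p8):holds  (c2,p5):fails  (c2,p6):fails  (c2,p7):fails  (c3,p3):fails  (c3,p4):fails  (c3,p8):fails  (c4,p3):fails  (c4,p5):fails  (c5,p4):fails  (c5,p6):fails  (c5,p8):holds  (c6,p3):holds  (c6,p4):fails
Scope holds for 4 pair(s), so the sentence is false.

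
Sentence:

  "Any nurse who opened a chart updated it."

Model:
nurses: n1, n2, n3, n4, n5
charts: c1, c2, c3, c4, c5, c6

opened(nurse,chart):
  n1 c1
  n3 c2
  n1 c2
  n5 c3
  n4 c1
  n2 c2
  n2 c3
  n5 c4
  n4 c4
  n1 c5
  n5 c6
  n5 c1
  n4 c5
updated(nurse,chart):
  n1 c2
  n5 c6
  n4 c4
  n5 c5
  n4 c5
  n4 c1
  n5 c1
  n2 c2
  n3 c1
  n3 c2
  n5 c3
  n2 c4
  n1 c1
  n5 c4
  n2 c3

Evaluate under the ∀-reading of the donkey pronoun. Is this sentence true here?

"it" takes "a chart" as antecedent — a donkey pronoun bound across the clause boundary.
Strong reading: for every (n,c) with opened(n,c), updated(n,c).
Restrictor pairs: (n1,c1) ✓  (n1,c2) ✓  (n1,c5) ✗  (n2,c2) ✓  (n2,c3) ✓  (n3,c2) ✓  (n4,c1) ✓  (n4,c4) ✓  (n4,c5) ✓  (n5,c1) ✓  (n5,c3) ✓  (n5,c4) ✓  (n5,c6) ✓
Counterexample: (n1,c5) is in opened but fails the scope.

False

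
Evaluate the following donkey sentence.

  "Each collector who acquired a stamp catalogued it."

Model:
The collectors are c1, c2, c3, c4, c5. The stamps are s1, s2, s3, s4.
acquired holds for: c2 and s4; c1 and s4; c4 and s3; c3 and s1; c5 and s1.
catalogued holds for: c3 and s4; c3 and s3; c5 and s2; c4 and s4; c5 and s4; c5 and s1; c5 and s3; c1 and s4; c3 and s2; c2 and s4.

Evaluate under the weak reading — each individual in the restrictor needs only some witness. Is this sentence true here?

False

"it" takes "a stamp" as antecedent — a donkey pronoun bound across the clause boundary.
Weak reading: every collector c with some acquired-stamp has at least one acquired-stamp s such that catalogued(c,s).
Per collector: c1:✓  c2:✓  c3:✗  c4:✗  c5:✓
c3 has no witness among its acquired-stamps.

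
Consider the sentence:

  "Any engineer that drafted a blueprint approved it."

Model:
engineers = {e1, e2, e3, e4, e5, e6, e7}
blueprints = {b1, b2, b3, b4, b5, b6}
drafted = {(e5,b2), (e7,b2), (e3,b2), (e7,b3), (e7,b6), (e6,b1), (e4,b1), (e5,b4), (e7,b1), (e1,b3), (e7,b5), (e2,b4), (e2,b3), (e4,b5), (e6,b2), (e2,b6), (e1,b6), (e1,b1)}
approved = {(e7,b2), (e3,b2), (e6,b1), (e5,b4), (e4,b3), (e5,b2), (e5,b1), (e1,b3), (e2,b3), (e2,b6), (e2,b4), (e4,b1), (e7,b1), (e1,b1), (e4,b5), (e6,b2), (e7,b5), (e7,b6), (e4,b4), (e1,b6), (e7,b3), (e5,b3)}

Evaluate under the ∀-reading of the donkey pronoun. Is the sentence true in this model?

"it" takes "a blueprint" as antecedent — a donkey pronoun bound across the clause boundary.
Strong reading: for every (e,b) with drafted(e,b), approved(e,b).
Restrictor pairs: (e1,b1) ✓  (e1,b3) ✓  (e1,b6) ✓  (e2,b3) ✓  (e2,b4) ✓  (e2,b6) ✓  (e3,b2) ✓  (e4,b1) ✓  (e4,b5) ✓  (e5,b2) ✓  (e5,b4) ✓  (e6,b1) ✓  (e6,b2) ✓  (e7,b1) ✓  (e7,b2) ✓  (e7,b3) ✓  (e7,b5) ✓  (e7,b6) ✓
Every restrictor pair satisfies the scope.

True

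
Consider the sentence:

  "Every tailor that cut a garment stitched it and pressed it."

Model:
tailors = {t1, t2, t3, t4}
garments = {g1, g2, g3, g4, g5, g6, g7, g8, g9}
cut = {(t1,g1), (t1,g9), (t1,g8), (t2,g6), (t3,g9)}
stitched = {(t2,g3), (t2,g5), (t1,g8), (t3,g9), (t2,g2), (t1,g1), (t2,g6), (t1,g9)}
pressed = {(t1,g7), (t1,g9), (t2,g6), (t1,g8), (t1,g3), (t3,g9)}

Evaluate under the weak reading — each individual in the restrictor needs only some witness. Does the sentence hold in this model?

"it" takes "a garment" as antecedent — a donkey pronoun bound across the clause boundary.
Weak reading: every tailor t with some cut-garment has at least one cut-garment g such that stitched(t,g) ∧ pressed(t,g).
Per tailor: t1:✓  t2:✓  t3:✓
Every tailor in the restrictor has a witness.

True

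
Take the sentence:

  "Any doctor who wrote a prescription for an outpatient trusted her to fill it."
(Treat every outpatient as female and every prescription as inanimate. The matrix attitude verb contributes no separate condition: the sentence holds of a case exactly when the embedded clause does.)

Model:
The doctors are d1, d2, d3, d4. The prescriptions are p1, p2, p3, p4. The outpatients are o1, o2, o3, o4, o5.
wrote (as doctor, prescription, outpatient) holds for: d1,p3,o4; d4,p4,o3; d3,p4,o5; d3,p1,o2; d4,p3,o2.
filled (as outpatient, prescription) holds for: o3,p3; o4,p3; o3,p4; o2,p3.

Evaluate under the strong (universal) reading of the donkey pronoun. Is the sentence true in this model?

"her" takes "an outpatient" as antecedent and "it" takes "a prescription"; both are donkey pronouns co-varying with the restrictor.
Strong reading: for every (d,p,o) with wrote(d,p,o), filled(o,p).
Restrictor triples: (d1,p3,o4)→filled(o4,p3) ✓  (d3,p1,o2)→filled(o2,p1) ✗  (d3,p4,o5)→filled(o5,p4) ✗  (d4,p3,o2)→filled(o2,p3) ✓  (d4,p4,o3)→filled(o3,p4) ✓
Counterexample: (d3,p1,o2) — filled(o2,p1) does not hold.

False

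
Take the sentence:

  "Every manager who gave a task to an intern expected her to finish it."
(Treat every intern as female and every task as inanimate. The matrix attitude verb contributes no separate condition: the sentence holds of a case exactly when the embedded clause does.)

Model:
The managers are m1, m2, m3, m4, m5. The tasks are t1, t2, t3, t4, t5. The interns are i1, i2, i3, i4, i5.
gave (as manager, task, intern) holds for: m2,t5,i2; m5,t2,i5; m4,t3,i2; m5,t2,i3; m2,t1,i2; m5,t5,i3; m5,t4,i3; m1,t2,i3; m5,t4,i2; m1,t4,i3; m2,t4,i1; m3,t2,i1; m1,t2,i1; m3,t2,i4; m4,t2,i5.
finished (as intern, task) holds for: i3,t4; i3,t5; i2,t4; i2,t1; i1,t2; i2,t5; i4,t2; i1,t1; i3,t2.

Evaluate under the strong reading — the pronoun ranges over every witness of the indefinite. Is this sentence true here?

"her" takes "an intern" as antecedent and "it" takes "a task"; both are donkey pronouns co-varying with the restrictor.
Strong reading: for every (m,t,i) with gave(m,t,i), finished(i,t).
Restrictor triples: (m1,t2,i1)→finished(i1,t2) ✓  (m1,t2,i3)→finished(i3,t2) ✓  (m1,t4,i3)→finished(i3,t4) ✓  (m2,t1,i2)→finished(i2,t1) ✓  (m2,t4,i1)→finished(i1,t4) ✗  (m2,t5,i2)→finished(i2,t5) ✓  (m3,t2,i1)→finished(i1,t2) ✓  (m3,t2,i4)→finished(i4,t2) ✓  (m4,t2,i5)→finished(i5,t2) ✗  (m4,t3,i2)→finished(i2,t3) ✗  (m5,t2,i3)→finished(i3,t2) ✓  (m5,t2,i5)→finished(i5,t2) ✗  (m5,t4,i2)→finished(i2,t4) ✓  (m5,t4,i3)→finished(i3,t4) ✓  (m5,t5,i3)→finished(i3,t5) ✓
Counterexample: (m2,t4,i1) — finished(i1,t4) does not hold.

False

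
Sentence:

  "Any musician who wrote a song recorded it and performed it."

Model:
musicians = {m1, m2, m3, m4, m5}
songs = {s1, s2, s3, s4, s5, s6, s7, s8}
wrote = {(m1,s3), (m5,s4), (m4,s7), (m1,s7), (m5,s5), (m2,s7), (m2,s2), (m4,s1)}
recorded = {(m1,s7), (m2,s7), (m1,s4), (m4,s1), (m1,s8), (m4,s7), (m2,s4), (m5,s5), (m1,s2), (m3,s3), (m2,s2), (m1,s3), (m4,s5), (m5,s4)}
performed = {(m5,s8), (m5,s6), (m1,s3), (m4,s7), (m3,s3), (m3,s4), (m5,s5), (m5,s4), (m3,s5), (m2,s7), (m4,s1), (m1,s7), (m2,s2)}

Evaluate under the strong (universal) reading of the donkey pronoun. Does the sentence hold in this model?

True

"it" takes "a song" as antecedent — a donkey pronoun bound across the clause boundary.
Strong reading: for every (m,s) with wrote(m,s), recorded(m,s) ∧ performed(m,s).
Restrictor pairs: (m1,s3) ✓  (m1,s7) ✓  (m2,s2) ✓  (m2,s7) ✓  (m4,s1) ✓  (m4,s7) ✓  (m5,s4) ✓  (m5,s5) ✓
Every restrictor pair satisfies the scope.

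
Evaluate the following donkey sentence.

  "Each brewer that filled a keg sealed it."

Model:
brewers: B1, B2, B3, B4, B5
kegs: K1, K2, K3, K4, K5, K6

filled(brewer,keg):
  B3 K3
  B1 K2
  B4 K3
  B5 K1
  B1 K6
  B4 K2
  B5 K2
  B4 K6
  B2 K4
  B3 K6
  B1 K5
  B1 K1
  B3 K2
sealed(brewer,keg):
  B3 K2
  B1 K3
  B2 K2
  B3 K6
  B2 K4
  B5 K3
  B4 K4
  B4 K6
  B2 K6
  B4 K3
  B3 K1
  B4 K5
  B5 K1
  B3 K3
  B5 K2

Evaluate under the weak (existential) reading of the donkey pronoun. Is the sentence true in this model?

False

"it" takes "a keg" as antecedent — a donkey pronoun bound across the clause boundary.
Weak reading: every brewer b with some filled-keg has at least one filled-keg k such that sealed(b,k).
Per brewer: B1:✗  B2:✓  B3:✓  B4:✓  B5:✓
B1 has no witness among its filled-kegs.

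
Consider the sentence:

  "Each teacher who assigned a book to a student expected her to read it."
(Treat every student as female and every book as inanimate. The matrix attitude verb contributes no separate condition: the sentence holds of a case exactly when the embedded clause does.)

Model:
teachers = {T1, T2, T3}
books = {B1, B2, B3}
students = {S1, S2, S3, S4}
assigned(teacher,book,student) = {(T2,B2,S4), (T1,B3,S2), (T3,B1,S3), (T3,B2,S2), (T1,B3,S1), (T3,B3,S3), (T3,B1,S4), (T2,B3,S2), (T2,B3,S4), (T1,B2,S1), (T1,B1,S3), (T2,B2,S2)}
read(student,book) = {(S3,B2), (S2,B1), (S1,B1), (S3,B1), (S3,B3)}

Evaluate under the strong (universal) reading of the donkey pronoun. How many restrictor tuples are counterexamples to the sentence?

9

"her" takes "a student" as antecedent and "it" takes "a book"; both are donkey pronouns co-varying with the restrictor.
Strong reading: for every (t,b,s) with assigned(t,b,s), read(s,b).
Restrictor triples: (T1,B1,S3)→read(S3,B1) ✓  (T1,B2,S1)→read(S1,B2) ✗  (T1,B3,S1)→read(S1,B3) ✗  (T1,B3,S2)→read(S2,B3) ✗  (T2,B2,S2)→read(S2,B2) ✗  (T2,B2,S4)→read(S4,B2) ✗  (T2,B3,S2)→read(S2,B3) ✗  (T2,B3,S4)→read(S4,B3) ✗  (T3,B1,S3)→read(S3,B1) ✓  (T3,B1,S4)→read(S4,B1) ✗  (T3,B2,S2)→read(S2,B2) ✗  (T3,B3,S3)→read(S3,B3) ✓
Counterexamples (restrictor triples failing the scope): 9.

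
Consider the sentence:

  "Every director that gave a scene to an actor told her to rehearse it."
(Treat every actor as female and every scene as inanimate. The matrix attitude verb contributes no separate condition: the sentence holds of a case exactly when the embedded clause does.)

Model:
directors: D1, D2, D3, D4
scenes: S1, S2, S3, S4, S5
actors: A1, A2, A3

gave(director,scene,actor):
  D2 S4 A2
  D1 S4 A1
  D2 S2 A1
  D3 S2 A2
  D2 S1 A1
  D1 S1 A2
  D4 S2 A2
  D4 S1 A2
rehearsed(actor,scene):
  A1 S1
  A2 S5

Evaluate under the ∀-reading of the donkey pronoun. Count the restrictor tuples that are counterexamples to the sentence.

"her" takes "an actor" as antecedent and "it" takes "a scene"; both are donkey pronouns co-varying with the restrictor.
Strong reading: for every (d,s,a) with gave(d,s,a), rehearsed(a,s).
Restrictor triples: (D1,S1,A2)→rehearsed(A2,S1) ✗  (D1,S4,A1)→rehearsed(A1,S4) ✗  (D2,S1,A1)→rehearsed(A1,S1) ✓  (D2,S2,A1)→rehearsed(A1,S2) ✗  (D2,S4,A2)→rehearsed(A2,S4) ✗  (D3,S2,A2)→rehearsed(A2,S2) ✗  (D4,S1,A2)→rehearsed(A2,S1) ✗  (D4,S2,A2)→rehearsed(A2,S2) ✗
Counterexamples (restrictor triples failing the scope): 7.

7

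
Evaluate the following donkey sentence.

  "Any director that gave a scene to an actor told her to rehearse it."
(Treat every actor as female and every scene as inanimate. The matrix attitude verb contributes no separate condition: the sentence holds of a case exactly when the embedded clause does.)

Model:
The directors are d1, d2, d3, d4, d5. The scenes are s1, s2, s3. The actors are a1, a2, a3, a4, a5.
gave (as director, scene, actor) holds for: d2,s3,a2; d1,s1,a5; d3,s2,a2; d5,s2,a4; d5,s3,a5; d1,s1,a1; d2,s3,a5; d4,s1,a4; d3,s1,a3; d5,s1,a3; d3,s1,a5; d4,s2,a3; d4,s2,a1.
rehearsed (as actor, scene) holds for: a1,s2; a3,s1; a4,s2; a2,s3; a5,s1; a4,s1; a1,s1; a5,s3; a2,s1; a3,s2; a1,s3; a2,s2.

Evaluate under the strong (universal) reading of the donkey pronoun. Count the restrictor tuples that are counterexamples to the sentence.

0

"her" takes "an actor" as antecedent and "it" takes "a scene"; both are donkey pronouns co-varying with the restrictor.
Strong reading: for every (d,s,a) with gave(d,s,a), rehearsed(a,s).
Restrictor triples: (d1,s1,a1)→rehearsed(a1,s1) ✓  (d1,s1,a5)→rehearsed(a5,s1) ✓  (d2,s3,a2)→rehearsed(a2,s3) ✓  (d2,s3,a5)→rehearsed(a5,s3) ✓  (d3,s1,a3)→rehearsed(a3,s1) ✓  (d3,s1,a5)→rehearsed(a5,s1) ✓  (d3,s2,a2)→rehearsed(a2,s2) ✓  (d4,s1,a4)→rehearsed(a4,s1) ✓  (d4,s2,a1)→rehearsed(a1,s2) ✓  (d4,s2,a3)→rehearsed(a3,s2) ✓  (d5,s1,a3)→rehearsed(a3,s1) ✓  (d5,s2,a4)→rehearsed(a4,s2) ✓  (d5,s3,a5)→rehearsed(a5,s3) ✓
Counterexamples (restrictor triples failing the scope): 0.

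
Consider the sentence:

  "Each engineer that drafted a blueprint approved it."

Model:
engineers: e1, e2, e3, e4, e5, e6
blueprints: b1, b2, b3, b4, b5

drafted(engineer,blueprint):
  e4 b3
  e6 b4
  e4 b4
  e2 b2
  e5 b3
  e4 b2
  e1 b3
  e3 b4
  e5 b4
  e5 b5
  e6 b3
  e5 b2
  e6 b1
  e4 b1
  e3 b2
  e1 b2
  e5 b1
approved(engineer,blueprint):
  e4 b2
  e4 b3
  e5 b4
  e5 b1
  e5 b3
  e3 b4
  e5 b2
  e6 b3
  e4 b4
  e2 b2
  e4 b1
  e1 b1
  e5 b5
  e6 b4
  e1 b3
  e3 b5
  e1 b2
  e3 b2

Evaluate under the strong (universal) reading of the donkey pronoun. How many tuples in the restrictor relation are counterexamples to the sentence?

"it" takes "a blueprint" as antecedent — a donkey pronoun bound across the clause boundary.
Strong reading: for every (e,b) with drafted(e,b), approved(e,b).
Restrictor pairs: (e1,b2) ✓  (e1,b3) ✓  (e2,b2) ✓  (e3,b2) ✓  (e3,b4) ✓  (e4,b1) ✓  (e4,b2) ✓  (e4,b3) ✓  (e4,b4) ✓  (e5,b1) ✓  (e5,b2) ✓  (e5,b3) ✓  (e5,b4) ✓  (e5,b5) ✓  (e6,b1) ✗  (e6,b3) ✓  (e6,b4) ✓
Counterexamples (restrictor pairs failing the scope): 1.

1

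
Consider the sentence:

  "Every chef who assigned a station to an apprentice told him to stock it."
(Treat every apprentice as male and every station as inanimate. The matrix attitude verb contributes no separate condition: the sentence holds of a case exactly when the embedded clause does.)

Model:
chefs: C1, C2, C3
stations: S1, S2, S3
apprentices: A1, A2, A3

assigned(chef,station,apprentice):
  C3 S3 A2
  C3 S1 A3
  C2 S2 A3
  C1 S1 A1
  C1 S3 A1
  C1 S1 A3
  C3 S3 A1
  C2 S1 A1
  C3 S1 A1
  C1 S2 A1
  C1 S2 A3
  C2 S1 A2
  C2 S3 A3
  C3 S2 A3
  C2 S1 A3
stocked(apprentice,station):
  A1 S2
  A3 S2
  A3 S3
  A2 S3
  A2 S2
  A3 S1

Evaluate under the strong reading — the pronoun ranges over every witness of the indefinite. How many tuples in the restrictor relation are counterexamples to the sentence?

6

"him" takes "an apprentice" as antecedent and "it" takes "a station"; both are donkey pronouns co-varying with the restrictor.
Strong reading: for every (c,s,a) with assigned(c,s,a), stocked(a,s).
Restrictor triples: (C1,S1,A1)→stocked(A1,S1) ✗  (C1,S1,A3)→stocked(A3,S1) ✓  (C1,S2,A1)→stocked(A1,S2) ✓  (C1,S2,A3)→stocked(A3,S2) ✓  (C1,S3,A1)→stocked(A1,S3) ✗  (C2,S1,A1)→stocked(A1,S1) ✗  (C2,S1,A2)→stocked(A2,S1) ✗  (C2,S1,A3)→stocked(A3,S1) ✓  (C2,S2,A3)→stocked(A3,S2) ✓  (C2,S3,A3)→stocked(A3,S3) ✓  (C3,S1,A1)→stocked(A1,S1) ✗  (C3,S1,A3)→stocked(A3,S1) ✓  (C3,S2,A3)→stocked(A3,S2) ✓  (C3,S3,A1)→stocked(A1,S3) ✗  (C3,S3,A2)→stocked(A2,S3) ✓
Counterexamples (restrictor triples failing the scope): 6.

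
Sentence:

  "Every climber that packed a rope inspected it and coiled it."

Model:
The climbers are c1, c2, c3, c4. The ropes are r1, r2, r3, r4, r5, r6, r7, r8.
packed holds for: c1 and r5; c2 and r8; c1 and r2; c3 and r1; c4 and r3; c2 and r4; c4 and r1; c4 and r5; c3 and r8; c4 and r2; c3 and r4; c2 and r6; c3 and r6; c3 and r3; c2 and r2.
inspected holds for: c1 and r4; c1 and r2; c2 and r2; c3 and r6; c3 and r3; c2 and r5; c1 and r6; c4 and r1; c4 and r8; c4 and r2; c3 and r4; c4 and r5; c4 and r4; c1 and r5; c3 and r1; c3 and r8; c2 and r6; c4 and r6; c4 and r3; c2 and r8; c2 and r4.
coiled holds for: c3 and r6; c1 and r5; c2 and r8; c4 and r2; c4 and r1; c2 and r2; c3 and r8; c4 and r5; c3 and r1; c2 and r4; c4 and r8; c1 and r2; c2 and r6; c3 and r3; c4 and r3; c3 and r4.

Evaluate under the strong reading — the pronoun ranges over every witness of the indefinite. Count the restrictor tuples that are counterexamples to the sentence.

0

"it" takes "a rope" as antecedent — a donkey pronoun bound across the clause boundary.
Strong reading: for every (c,r) with packed(c,r), inspected(c,r) ∧ coiled(c,r).
Restrictor pairs: (c1,r2) ✓  (c1,r5) ✓  (c2,r2) ✓  (c2,r4) ✓  (c2,r6) ✓  (c2,r8) ✓  (c3,r1) ✓  (c3,r3) ✓  (c3,r4) ✓  (c3,r6) ✓  (c3,r8) ✓  (c4,r1) ✓  (c4,r2) ✓  (c4,r3) ✓  (c4,r5) ✓
Counterexamples (restrictor pairs failing the scope): 0.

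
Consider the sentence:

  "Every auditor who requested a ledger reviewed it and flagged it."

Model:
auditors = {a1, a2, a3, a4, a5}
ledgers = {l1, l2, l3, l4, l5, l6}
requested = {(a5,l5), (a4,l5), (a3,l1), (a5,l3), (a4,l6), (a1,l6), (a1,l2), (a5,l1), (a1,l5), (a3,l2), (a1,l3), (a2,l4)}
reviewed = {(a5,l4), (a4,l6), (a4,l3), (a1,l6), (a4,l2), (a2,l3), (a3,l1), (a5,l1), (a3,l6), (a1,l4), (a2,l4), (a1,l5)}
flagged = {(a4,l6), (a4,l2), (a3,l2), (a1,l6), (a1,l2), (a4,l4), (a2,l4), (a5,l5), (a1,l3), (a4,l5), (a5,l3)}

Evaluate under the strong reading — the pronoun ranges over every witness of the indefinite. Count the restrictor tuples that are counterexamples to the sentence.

9

"it" takes "a ledger" as antecedent — a donkey pronoun bound across the clause boundary.
Strong reading: for every (a,l) with requested(a,l), reviewed(a,l) ∧ flagged(a,l).
Restrictor pairs: (a1,l2) ✗  (a1,l3) ✗  (a1,l5) ✗  (a1,l6) ✓  (a2,l4) ✓  (a3,l1) ✗  (a3,l2) ✗  (a4,l5) ✗  (a4,l6) ✓  (a5,l1) ✗  (a5,l3) ✗  (a5,l5) ✗
Counterexamples (restrictor pairs failing the scope): 9.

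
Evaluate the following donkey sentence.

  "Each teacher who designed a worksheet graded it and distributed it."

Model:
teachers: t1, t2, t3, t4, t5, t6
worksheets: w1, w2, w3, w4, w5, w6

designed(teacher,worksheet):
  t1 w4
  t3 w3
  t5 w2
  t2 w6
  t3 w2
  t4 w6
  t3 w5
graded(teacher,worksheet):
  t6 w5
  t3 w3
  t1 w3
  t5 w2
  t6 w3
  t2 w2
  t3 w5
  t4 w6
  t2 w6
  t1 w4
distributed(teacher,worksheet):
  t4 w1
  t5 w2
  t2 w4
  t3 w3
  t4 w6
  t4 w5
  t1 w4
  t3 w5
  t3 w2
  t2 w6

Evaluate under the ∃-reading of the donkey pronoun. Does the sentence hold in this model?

True

"it" takes "a worksheet" as antecedent — a donkey pronoun bound across the clause boundary.
Weak reading: every teacher t with some designed-worksheet has at least one designed-worksheet w such that graded(t,w) ∧ distributed(t,w).
Per teacher: t1:✓  t2:✓  t3:✓  t4:✓  t5:✓
Every teacher in the restrictor has a witness.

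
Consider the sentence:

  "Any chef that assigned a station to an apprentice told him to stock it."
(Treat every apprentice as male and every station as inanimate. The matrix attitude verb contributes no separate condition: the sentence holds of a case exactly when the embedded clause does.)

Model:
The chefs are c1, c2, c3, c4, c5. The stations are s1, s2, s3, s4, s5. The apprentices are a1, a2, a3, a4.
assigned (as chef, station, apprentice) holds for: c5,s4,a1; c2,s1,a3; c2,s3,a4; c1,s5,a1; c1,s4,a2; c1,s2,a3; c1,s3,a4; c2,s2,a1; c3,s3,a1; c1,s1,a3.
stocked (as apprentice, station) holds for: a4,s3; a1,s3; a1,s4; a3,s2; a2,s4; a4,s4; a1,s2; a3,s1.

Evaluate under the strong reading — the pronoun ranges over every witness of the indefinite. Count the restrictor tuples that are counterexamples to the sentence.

"him" takes "an apprentice" as antecedent and "it" takes "a station"; both are donkey pronouns co-varying with the restrictor.
Strong reading: for every (c,s,a) with assigned(c,s,a), stocked(a,s).
Restrictor triples: (c1,s1,a3)→stocked(a3,s1) ✓  (c1,s2,a3)→stocked(a3,s2) ✓  (c1,s3,a4)→stocked(a4,s3) ✓  (c1,s4,a2)→stocked(a2,s4) ✓  (c1,s5,a1)→stocked(a1,s5) ✗  (c2,s1,a3)→stocked(a3,s1) ✓  (c2,s2,a1)→stocked(a1,s2) ✓  (c2,s3,a4)→stocked(a4,s3) ✓  (c3,s3,a1)→stocked(a1,s3) ✓  (c5,s4,a1)→stocked(a1,s4) ✓
Counterexamples (restrictor triples failing the scope): 1.

1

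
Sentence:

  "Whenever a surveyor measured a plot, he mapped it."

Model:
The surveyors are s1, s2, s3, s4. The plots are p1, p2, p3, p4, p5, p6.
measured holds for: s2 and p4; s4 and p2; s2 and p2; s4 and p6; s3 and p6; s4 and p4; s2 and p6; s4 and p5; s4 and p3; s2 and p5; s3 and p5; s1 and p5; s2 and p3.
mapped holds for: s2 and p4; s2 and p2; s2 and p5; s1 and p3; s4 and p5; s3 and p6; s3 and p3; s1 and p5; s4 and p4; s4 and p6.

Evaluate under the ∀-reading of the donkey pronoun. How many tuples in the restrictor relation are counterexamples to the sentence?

"it" takes "a plot" as antecedent — a donkey pronoun bound across the clause boundary.
Strong reading: for every (s,p) with measured(s,p), mapped(s,p).
Restrictor pairs: (s1,p5) ✓  (s2,p2) ✓  (s2,p3) ✗  (s2,p4) ✓  (s2,p5) ✓  (s2,p6) ✗  (s3,p5) ✗  (s3,p6) ✓  (s4,p2) ✗  (s4,p3) ✗  (s4,p4) ✓  (s4,p5) ✓  (s4,p6) ✓
Counterexamples (restrictor pairs failing the scope): 5.

5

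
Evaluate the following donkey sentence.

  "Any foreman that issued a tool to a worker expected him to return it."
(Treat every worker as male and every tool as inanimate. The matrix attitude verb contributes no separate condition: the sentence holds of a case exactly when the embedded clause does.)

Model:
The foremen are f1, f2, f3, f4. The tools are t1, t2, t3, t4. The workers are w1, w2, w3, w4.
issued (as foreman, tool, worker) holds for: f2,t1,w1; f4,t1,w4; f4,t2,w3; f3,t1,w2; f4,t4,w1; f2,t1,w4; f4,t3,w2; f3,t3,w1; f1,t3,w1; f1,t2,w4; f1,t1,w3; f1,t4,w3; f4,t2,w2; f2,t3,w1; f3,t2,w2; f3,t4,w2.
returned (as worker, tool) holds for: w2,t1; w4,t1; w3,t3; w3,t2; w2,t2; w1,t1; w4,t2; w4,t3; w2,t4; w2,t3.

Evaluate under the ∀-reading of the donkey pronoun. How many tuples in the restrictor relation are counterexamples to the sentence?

"him" takes "a worker" as antecedent and "it" takes "a tool"; both are donkey pronouns co-varying with the restrictor.
Strong reading: for every (f,t,w) with issued(f,t,w), returned(w,t).
Restrictor triples: (f1,t1,w3)→returned(w3,t1) ✗  (f1,t2,w4)→returned(w4,t2) ✓  (f1,t3,w1)→returned(w1,t3) ✗  (f1,t4,w3)→returned(w3,t4) ✗  (f2,t1,w1)→returned(w1,t1) ✓  (f2,t1,w4)→returned(w4,t1) ✓  (f2,t3,w1)→returned(w1,t3) ✗  (f3,t1,w2)→returned(w2,t1) ✓  (f3,t2,w2)→returned(w2,t2) ✓  (f3,t3,w1)→returned(w1,t3) ✗  (f3,t4,w2)→returned(w2,t4) ✓  (f4,t1,w4)→returned(w4,t1) ✓  (f4,t2,w2)→returned(w2,t2) ✓  (f4,t2,w3)→returned(w3,t2) ✓  (f4,t3,w2)→returned(w2,t3) ✓  (f4,t4,w1)→returned(w1,t4) ✗
Counterexamples (restrictor triples failing the scope): 6.

6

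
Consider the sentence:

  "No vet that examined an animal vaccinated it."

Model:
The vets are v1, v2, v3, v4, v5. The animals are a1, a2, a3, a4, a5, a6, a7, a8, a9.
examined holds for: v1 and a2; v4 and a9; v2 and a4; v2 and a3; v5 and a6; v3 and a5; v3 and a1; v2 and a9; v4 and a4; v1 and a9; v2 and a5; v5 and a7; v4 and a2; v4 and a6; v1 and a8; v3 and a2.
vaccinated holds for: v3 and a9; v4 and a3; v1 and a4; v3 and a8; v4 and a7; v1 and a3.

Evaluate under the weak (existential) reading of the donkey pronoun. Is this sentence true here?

True

"it" takes "an animal" as antecedent — a donkey pronoun bound across the clause boundary.
Truth condition: for no (v,a) with examined(v,a) does vaccinated(v,a) hold.
Restrictor pairs — does the scope hold? (v1,a2):fails  (v1,a8):fails  (v1,a9):fails  (v2,a3):fails  (v2,a4):fails  (v2,a5):fails  (v2,a9):fails  (v3,a1):fails  (v3,a2):fails  (v3,a5):fails  (v4,a2):fails  (v4,a4):fails  (v4,a6):fails  (v4,a9):fails  (v5,a6):fails  (v5,a7):fails
Scope holds for no restrictor pair, so the sentence is true.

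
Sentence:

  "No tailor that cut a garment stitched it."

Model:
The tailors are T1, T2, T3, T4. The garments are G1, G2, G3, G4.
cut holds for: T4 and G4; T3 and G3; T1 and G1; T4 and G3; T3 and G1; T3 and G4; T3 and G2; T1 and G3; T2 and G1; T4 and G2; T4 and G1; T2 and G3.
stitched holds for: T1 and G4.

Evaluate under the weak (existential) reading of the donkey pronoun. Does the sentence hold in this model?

"it" takes "a garment" as antecedent — a donkey pronoun bound across the clause boundary.
Truth condition: for no (t,g) with cut(t,g) does stitched(t,g) hold.
Restrictor pairs — does the scope hold? (T1,G1):fails  (T1,G3):fails  (T2,G1):fails  (T2,G3):fails  (T3,G1):fails  (T3,G2):fails  (T3,G3):fails  (T3,G4):fails  (T4,G1):fails  (T4,G2):fails  (T4,G3):fails  (T4,G4):fails
Scope holds for no restrictor pair, so the sentence is true.

True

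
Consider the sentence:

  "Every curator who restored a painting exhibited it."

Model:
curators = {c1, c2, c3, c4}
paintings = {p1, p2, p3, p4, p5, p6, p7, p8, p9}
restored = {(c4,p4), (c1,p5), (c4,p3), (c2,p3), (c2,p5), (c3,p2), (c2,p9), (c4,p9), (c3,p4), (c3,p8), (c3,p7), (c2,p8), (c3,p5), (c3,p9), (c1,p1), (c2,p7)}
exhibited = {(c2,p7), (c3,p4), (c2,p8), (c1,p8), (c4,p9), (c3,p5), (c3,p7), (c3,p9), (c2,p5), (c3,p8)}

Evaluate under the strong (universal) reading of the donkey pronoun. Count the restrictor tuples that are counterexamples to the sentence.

"it" takes "a painting" as antecedent — a donkey pronoun bound across the clause boundary.
Strong reading: for every (c,p) with restored(c,p), exhibited(c,p).
Restrictor pairs: (c1,p1) ✗  (c1,p5) ✗  (c2,p3) ✗  (c2,p5) ✓  (c2,p7) ✓  (c2,p8) ✓  (c2,p9) ✗  (c3,p2) ✗  (c3,p4) ✓  (c3,p5) ✓  (c3,p7) ✓  (c3,p8) ✓  (c3,p9) ✓  (c4,p3) ✗  (c4,p4) ✗  (c4,p9) ✓
Counterexamples (restrictor pairs failing the scope): 7.

7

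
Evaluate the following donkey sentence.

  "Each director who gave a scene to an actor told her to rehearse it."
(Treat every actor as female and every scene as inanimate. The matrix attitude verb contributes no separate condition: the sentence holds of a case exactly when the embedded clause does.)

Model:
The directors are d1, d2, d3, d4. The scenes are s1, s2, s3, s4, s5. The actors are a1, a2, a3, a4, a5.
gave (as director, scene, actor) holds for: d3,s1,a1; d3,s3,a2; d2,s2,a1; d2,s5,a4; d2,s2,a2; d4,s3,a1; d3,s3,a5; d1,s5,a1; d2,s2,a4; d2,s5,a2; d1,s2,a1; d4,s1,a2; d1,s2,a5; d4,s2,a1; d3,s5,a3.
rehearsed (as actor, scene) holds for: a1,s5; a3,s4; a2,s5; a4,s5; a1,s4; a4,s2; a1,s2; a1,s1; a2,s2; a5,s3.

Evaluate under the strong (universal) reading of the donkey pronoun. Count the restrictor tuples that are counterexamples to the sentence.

"her" takes "an actor" as antecedent and "it" takes "a scene"; both are donkey pronouns co-varying with the restrictor.
Strong reading: for every (d,s,a) with gave(d,s,a), rehearsed(a,s).
Restrictor triples: (d1,s2,a1)→rehearsed(a1,s2) ✓  (d1,s2,a5)→rehearsed(a5,s2) ✗  (d1,s5,a1)→rehearsed(a1,s5) ✓  (d2,s2,a1)→rehearsed(a1,s2) ✓  (d2,s2,a2)→rehearsed(a2,s2) ✓  (d2,s2,a4)→rehearsed(a4,s2) ✓  (d2,s5,a2)→rehearsed(a2,s5) ✓  (d2,s5,a4)→rehearsed(a4,s5) ✓  (d3,s1,a1)→rehearsed(a1,s1) ✓  (d3,s3,a2)→rehearsed(a2,s3) ✗  (d3,s3,a5)→rehearsed(a5,s3) ✓  (d3,s5,a3)→rehearsed(a3,s5) ✗  (d4,s1,a2)→rehearsed(a2,s1) ✗  (d4,s2,a1)→rehearsed(a1,s2) ✓  (d4,s3,a1)→rehearsed(a1,s3) ✗
Counterexamples (restrictor triples failing the scope): 5.

5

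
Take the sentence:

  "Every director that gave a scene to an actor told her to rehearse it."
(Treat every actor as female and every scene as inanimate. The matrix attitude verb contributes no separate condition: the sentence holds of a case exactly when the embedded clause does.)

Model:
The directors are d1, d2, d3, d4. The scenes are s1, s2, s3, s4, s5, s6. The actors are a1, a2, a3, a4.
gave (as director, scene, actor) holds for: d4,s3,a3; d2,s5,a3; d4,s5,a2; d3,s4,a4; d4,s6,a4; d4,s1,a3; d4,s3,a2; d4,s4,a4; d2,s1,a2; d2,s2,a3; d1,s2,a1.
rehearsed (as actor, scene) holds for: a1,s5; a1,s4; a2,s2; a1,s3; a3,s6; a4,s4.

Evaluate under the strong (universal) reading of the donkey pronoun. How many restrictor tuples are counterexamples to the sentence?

9

"her" takes "an actor" as antecedent and "it" takes "a scene"; both are donkey pronouns co-varying with the restrictor.
Strong reading: for every (d,s,a) with gave(d,s,a), rehearsed(a,s).
Restrictor triples: (d1,s2,a1)→rehearsed(a1,s2) ✗  (d2,s1,a2)→rehearsed(a2,s1) ✗  (d2,s2,a3)→rehearsed(a3,s2) ✗  (d2,s5,a3)→rehearsed(a3,s5) ✗  (d3,s4,a4)→rehearsed(a4,s4) ✓  (d4,s1,a3)→rehearsed(a3,s1) ✗  (d4,s3,a2)→rehearsed(a2,s3) ✗  (d4,s3,a3)→rehearsed(a3,s3) ✗  (d4,s4,a4)→rehearsed(a4,s4) ✓  (d4,s5,a2)→rehearsed(a2,s5) ✗  (d4,s6,a4)→rehearsed(a4,s6) ✗
Counterexamples (restrictor triples failing the scope): 9.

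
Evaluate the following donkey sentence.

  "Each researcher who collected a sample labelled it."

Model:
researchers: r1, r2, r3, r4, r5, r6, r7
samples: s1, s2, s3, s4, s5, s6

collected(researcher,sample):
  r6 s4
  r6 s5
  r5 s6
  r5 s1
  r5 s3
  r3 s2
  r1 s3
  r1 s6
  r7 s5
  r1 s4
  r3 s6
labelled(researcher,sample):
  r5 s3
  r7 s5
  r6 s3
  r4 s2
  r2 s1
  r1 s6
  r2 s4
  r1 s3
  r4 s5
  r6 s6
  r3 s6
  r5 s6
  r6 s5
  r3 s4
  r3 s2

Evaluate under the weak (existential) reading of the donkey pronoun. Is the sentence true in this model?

"it" takes "a sample" as antecedent — a donkey pronoun bound across the clause boundary.
Weak reading: every researcher r with some collected-sample has at least one collected-sample s such that labelled(r,s).
Per researcher: r1:✓  r3:✓  r5:✓  r6:✓  r7:✓
Every researcher in the restrictor has a witness.

True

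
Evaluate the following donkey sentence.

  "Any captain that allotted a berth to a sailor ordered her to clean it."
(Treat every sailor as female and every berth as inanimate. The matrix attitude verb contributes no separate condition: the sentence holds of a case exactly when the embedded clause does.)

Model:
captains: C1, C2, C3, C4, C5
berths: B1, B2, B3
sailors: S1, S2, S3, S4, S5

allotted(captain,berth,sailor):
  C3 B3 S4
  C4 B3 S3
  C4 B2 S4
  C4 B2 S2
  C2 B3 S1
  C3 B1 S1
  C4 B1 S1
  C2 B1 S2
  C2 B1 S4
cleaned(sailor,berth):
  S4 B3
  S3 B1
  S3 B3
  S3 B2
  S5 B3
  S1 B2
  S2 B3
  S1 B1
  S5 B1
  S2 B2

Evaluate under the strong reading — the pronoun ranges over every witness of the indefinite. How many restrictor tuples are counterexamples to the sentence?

4

"her" takes "a sailor" as antecedent and "it" takes "a berth"; both are donkey pronouns co-varying with the restrictor.
Strong reading: for every (c,b,s) with allotted(c,b,s), cleaned(s,b).
Restrictor triples: (C2,B1,S2)→cleaned(S2,B1) ✗  (C2,B1,S4)→cleaned(S4,B1) ✗  (C2,B3,S1)→cleaned(S1,B3) ✗  (C3,B1,S1)→cleaned(S1,B1) ✓  (C3,B3,S4)→cleaned(S4,B3) ✓  (C4,B1,S1)→cleaned(S1,B1) ✓  (C4,B2,S2)→cleaned(S2,B2) ✓  (C4,B2,S4)→cleaned(S4,B2) ✗  (C4,B3,S3)→cleaned(S3,B3) ✓
Counterexamples (restrictor triples failing the scope): 4.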